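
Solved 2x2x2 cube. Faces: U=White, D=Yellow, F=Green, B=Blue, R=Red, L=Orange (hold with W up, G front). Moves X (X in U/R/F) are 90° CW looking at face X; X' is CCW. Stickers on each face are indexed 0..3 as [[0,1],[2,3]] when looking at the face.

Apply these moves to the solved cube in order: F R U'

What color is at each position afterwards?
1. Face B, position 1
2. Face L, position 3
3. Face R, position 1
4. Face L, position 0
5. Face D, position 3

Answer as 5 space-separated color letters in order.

After move 1 (F): F=GGGG U=WWOO R=WRWR D=RRYY L=OYOY
After move 2 (R): R=WWRR U=WGOG F=GRGY D=RBYB B=OBWB
After move 3 (U'): U=GGWO F=OYGY R=GRRR B=WWWB L=OBOY
Query 1: B[1] = W
Query 2: L[3] = Y
Query 3: R[1] = R
Query 4: L[0] = O
Query 5: D[3] = B

Answer: W Y R O B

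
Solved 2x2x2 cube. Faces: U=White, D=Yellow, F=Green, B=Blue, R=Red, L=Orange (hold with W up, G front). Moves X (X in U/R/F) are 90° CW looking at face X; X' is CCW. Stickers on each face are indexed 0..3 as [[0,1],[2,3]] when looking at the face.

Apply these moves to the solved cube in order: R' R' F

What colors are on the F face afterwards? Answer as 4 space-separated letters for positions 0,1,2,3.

After move 1 (R'): R=RRRR U=WBWB F=GWGW D=YGYG B=YBYB
After move 2 (R'): R=RRRR U=WYWY F=GBGB D=YWYW B=GBGB
After move 3 (F): F=GGBB U=WYOO R=WRYR D=RRYW L=OYOW
Query: F face = GGBB

Answer: G G B B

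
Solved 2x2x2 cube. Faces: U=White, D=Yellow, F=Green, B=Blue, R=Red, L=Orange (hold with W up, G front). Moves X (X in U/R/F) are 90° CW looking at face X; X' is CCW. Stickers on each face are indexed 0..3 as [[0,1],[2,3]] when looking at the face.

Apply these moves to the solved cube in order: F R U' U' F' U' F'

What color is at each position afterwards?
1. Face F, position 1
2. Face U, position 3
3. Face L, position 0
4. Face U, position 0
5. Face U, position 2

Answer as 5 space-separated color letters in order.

Answer: G R G O B

Derivation:
After move 1 (F): F=GGGG U=WWOO R=WRWR D=RRYY L=OYOY
After move 2 (R): R=WWRR U=WGOG F=GRGY D=RBYB B=OBWB
After move 3 (U'): U=GGWO F=OYGY R=GRRR B=WWWB L=OBOY
After move 4 (U'): U=GOGW F=OBGY R=OYRR B=GRWB L=WWOY
After move 5 (F'): F=BYOG U=GOOR R=BYRR D=WYYB L=WWOG
After move 6 (U'): U=ORGO F=WWOG R=BYRR B=BYWB L=GROG
After move 7 (F'): F=WGWO U=ORBR R=YYWR D=RGYB L=GOOG
Query 1: F[1] = G
Query 2: U[3] = R
Query 3: L[0] = G
Query 4: U[0] = O
Query 5: U[2] = B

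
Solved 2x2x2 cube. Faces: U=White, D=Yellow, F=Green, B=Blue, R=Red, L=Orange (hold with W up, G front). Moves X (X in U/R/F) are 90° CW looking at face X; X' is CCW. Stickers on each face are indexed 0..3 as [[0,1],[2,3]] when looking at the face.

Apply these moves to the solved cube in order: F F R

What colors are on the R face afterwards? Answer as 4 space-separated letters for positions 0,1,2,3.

After move 1 (F): F=GGGG U=WWOO R=WRWR D=RRYY L=OYOY
After move 2 (F): F=GGGG U=WWYY R=OROR D=WWYY L=OROR
After move 3 (R): R=OORR U=WGYG F=GWGY D=WBYB B=YBWB
Query: R face = OORR

Answer: O O R R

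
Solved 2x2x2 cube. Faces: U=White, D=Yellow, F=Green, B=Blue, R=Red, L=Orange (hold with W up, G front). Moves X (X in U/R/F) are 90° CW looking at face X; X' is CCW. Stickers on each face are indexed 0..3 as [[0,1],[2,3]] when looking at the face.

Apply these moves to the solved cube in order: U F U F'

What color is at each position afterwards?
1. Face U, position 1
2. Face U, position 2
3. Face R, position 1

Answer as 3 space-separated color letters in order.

Answer: W O O

Derivation:
After move 1 (U): U=WWWW F=RRGG R=BBRR B=OOBB L=GGOO
After move 2 (F): F=GRGR U=WWOG R=WBWR D=RBYY L=GYOY
After move 3 (U): U=OWGW F=WBGR R=OOWR B=GYBB L=GROY
After move 4 (F'): F=BRWG U=OWOW R=BORR D=RYYY L=GWOG
Query 1: U[1] = W
Query 2: U[2] = O
Query 3: R[1] = O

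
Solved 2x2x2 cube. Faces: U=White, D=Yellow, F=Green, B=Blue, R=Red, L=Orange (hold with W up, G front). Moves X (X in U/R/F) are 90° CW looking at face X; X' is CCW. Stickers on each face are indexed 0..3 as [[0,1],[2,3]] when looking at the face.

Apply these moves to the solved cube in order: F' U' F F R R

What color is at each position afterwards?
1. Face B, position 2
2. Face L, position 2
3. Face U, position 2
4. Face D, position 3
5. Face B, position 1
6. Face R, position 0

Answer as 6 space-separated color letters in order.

Answer: G O O O R R

Derivation:
After move 1 (F'): F=GGGG U=WWRR R=YRYR D=OOYY L=OWOW
After move 2 (U'): U=WRWR F=OWGG R=GGYR B=YRBB L=BBOW
After move 3 (F): F=GOGW U=WRWB R=WGRR D=YGYY L=BOOO
After move 4 (F): F=GGWO U=WROO R=WGBR D=RWYY L=BYOG
After move 5 (R): R=BWRG U=WGOO F=GWWY D=RBYY B=ORRB
After move 6 (R): R=RBGW U=WWOY F=GBWY D=RRYO B=ORGB
Query 1: B[2] = G
Query 2: L[2] = O
Query 3: U[2] = O
Query 4: D[3] = O
Query 5: B[1] = R
Query 6: R[0] = R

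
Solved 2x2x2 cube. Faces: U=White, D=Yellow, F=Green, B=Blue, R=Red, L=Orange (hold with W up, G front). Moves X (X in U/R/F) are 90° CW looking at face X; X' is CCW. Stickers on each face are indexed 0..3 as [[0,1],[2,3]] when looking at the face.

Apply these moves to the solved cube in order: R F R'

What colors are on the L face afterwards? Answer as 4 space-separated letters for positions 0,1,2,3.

After move 1 (R): R=RRRR U=WGWG F=GYGY D=YBYB B=WBWB
After move 2 (F): F=GGYY U=WGOO R=WRGR D=RRYB L=OYOB
After move 3 (R'): R=RRWG U=WWOW F=GGYO D=RGYY B=BBRB
Query: L face = OYOB

Answer: O Y O B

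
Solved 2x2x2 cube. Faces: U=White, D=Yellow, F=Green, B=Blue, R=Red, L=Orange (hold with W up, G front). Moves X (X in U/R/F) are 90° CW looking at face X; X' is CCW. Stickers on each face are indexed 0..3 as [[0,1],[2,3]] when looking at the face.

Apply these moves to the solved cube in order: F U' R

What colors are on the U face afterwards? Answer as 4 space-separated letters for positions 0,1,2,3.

Answer: W Y W G

Derivation:
After move 1 (F): F=GGGG U=WWOO R=WRWR D=RRYY L=OYOY
After move 2 (U'): U=WOWO F=OYGG R=GGWR B=WRBB L=BBOY
After move 3 (R): R=WGRG U=WYWG F=ORGY D=RBYW B=OROB
Query: U face = WYWG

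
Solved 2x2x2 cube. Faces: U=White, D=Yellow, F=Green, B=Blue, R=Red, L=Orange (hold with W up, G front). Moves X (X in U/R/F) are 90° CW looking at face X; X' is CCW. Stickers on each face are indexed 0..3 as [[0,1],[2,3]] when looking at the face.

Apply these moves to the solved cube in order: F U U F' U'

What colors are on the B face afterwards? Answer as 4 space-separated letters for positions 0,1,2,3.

After move 1 (F): F=GGGG U=WWOO R=WRWR D=RRYY L=OYOY
After move 2 (U): U=OWOW F=WRGG R=BBWR B=OYBB L=GGOY
After move 3 (U): U=OOWW F=BBGG R=OYWR B=GGBB L=WROY
After move 4 (F'): F=BGBG U=OOOW R=RYRR D=RYYY L=WWOW
After move 5 (U'): U=OWOO F=WWBG R=BGRR B=RYBB L=GGOW
Query: B face = RYBB

Answer: R Y B B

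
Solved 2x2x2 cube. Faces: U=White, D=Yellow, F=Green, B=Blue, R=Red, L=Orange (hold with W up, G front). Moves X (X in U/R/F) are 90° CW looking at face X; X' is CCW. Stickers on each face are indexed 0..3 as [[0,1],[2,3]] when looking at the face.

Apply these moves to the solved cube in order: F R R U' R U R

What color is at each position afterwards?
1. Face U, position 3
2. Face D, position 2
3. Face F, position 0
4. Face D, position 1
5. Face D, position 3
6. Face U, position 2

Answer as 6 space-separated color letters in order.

After move 1 (F): F=GGGG U=WWOO R=WRWR D=RRYY L=OYOY
After move 2 (R): R=WWRR U=WGOG F=GRGY D=RBYB B=OBWB
After move 3 (R): R=RWRW U=WROY F=GBGB D=RWYO B=GBGB
After move 4 (U'): U=RYWO F=OYGB R=GBRW B=RWGB L=GBOY
After move 5 (R): R=RGWB U=RYWB F=OWGO D=RGYR B=OWYB
After move 6 (U): U=WRBY F=RGGO R=OWWB B=GBYB L=OWOY
After move 7 (R): R=WOBW U=WGBO F=RGGR D=RYYG B=YBRB
Query 1: U[3] = O
Query 2: D[2] = Y
Query 3: F[0] = R
Query 4: D[1] = Y
Query 5: D[3] = G
Query 6: U[2] = B

Answer: O Y R Y G B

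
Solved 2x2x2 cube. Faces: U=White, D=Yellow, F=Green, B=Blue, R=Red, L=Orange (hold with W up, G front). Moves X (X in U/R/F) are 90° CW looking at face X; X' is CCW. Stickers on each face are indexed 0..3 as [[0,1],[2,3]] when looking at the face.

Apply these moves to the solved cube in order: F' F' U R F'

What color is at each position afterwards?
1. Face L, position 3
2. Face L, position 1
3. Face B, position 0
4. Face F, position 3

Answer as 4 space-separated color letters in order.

After move 1 (F'): F=GGGG U=WWRR R=YRYR D=OOYY L=OWOW
After move 2 (F'): F=GGGG U=WWYY R=OROR D=WWYY L=OROR
After move 3 (U): U=YWYW F=ORGG R=BBOR B=ORBB L=GGOR
After move 4 (R): R=OBRB U=YRYG F=OWGY D=WBYO B=WRWB
After move 5 (F'): F=WYOG U=YROR R=BBWB D=GRYO L=GGOY
Query 1: L[3] = Y
Query 2: L[1] = G
Query 3: B[0] = W
Query 4: F[3] = G

Answer: Y G W G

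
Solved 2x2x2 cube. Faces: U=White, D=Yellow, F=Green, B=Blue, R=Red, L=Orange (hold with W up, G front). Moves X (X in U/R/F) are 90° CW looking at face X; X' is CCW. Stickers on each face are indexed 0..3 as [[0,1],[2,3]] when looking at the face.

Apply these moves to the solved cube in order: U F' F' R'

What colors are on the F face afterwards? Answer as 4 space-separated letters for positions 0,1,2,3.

Answer: G W R Y

Derivation:
After move 1 (U): U=WWWW F=RRGG R=BBRR B=OOBB L=GGOO
After move 2 (F'): F=RGRG U=WWBR R=YBYR D=GOYY L=GWOW
After move 3 (F'): F=GGRR U=WWYY R=OBGR D=WWYY L=GROB
After move 4 (R'): R=BROG U=WBYO F=GWRY D=WGYR B=YOWB
Query: F face = GWRY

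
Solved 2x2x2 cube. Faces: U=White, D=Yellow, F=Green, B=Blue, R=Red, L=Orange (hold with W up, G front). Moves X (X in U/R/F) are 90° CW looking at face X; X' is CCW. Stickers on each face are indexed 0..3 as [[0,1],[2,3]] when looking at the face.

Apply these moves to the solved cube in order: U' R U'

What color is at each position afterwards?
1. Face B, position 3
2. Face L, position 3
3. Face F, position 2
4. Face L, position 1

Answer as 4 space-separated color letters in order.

After move 1 (U'): U=WWWW F=OOGG R=GGRR B=RRBB L=BBOO
After move 2 (R): R=RGRG U=WOWG F=OYGY D=YBYR B=WRWB
After move 3 (U'): U=OGWW F=BBGY R=OYRG B=RGWB L=WROO
Query 1: B[3] = B
Query 2: L[3] = O
Query 3: F[2] = G
Query 4: L[1] = R

Answer: B O G R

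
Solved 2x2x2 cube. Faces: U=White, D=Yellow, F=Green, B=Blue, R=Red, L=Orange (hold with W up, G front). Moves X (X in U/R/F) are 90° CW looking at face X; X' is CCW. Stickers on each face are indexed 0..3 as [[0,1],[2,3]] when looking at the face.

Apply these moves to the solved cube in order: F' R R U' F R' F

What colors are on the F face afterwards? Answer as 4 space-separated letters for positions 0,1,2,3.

After move 1 (F'): F=GGGG U=WWRR R=YRYR D=OOYY L=OWOW
After move 2 (R): R=YYRR U=WGRG F=GOGY D=OBYB B=RBWB
After move 3 (R): R=RYRY U=WORY F=GBGB D=OWYR B=GBGB
After move 4 (U'): U=OYWR F=OWGB R=GBRY B=RYGB L=GBOW
After move 5 (F): F=GOBW U=OYWB R=WBRY D=RGYR L=GOOW
After move 6 (R'): R=BYWR U=OGWR F=GYBB D=ROYW B=RYGB
After move 7 (F): F=BGBY U=OGWO R=WYRR D=WBYW L=GROO
Query: F face = BGBY

Answer: B G B Y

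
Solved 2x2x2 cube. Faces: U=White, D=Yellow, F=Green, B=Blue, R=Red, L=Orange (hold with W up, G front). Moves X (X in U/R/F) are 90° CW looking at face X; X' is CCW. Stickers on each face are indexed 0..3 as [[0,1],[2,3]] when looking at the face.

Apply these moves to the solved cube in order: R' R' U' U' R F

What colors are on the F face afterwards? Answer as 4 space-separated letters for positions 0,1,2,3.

Answer: G G W W

Derivation:
After move 1 (R'): R=RRRR U=WBWB F=GWGW D=YGYG B=YBYB
After move 2 (R'): R=RRRR U=WYWY F=GBGB D=YWYW B=GBGB
After move 3 (U'): U=YYWW F=OOGB R=GBRR B=RRGB L=GBOO
After move 4 (U'): U=YWYW F=GBGB R=OORR B=GBGB L=RROO
After move 5 (R): R=RORO U=YBYB F=GWGW D=YGYG B=WBWB
After move 6 (F): F=GGWW U=YBOR R=YOBO D=RRYG L=RYOG
Query: F face = GGWW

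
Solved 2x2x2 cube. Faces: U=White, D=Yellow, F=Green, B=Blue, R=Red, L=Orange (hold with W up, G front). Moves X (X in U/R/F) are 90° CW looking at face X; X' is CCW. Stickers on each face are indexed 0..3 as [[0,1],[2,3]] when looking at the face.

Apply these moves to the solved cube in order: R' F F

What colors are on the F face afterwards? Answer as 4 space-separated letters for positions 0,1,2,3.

Answer: W G W G

Derivation:
After move 1 (R'): R=RRRR U=WBWB F=GWGW D=YGYG B=YBYB
After move 2 (F): F=GGWW U=WBOO R=WRBR D=RRYG L=OYOG
After move 3 (F): F=WGWG U=WBGY R=OROR D=BWYG L=OROR
Query: F face = WGWG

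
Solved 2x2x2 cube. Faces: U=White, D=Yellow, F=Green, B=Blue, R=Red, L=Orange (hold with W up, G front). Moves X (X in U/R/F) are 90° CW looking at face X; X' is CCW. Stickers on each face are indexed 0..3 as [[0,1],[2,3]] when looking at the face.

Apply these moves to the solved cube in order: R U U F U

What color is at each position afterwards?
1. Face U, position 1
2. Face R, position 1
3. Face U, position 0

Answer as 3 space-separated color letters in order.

Answer: G Y O

Derivation:
After move 1 (R): R=RRRR U=WGWG F=GYGY D=YBYB B=WBWB
After move 2 (U): U=WWGG F=RRGY R=WBRR B=OOWB L=GYOO
After move 3 (U): U=GWGW F=WBGY R=OORR B=GYWB L=RROO
After move 4 (F): F=GWYB U=GWOR R=GOWR D=ROYB L=RYOB
After move 5 (U): U=OGRW F=GOYB R=GYWR B=RYWB L=GWOB
Query 1: U[1] = G
Query 2: R[1] = Y
Query 3: U[0] = O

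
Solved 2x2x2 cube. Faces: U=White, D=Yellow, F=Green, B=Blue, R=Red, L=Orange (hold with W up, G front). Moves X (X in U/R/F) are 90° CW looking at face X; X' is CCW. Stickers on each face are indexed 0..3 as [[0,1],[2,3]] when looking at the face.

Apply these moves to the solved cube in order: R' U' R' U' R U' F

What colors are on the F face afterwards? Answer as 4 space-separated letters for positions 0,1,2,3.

After move 1 (R'): R=RRRR U=WBWB F=GWGW D=YGYG B=YBYB
After move 2 (U'): U=BBWW F=OOGW R=GWRR B=RRYB L=YBOO
After move 3 (R'): R=WRGR U=BYWR F=OBGW D=YOYW B=GRGB
After move 4 (U'): U=YRBW F=YBGW R=OBGR B=WRGB L=GROO
After move 5 (R): R=GORB U=YBBW F=YOGW D=YGYW B=WRRB
After move 6 (U'): U=BWYB F=GRGW R=YORB B=GORB L=WROO
After move 7 (F): F=GGWR U=BWOR R=YOBB D=RYYW L=WYOG
Query: F face = GGWR

Answer: G G W R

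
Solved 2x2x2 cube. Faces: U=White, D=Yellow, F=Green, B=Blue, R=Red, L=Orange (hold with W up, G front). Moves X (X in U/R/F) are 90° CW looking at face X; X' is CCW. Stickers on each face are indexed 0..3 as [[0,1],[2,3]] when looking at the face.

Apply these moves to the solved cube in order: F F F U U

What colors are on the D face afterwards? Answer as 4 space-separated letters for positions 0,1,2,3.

Answer: O O Y Y

Derivation:
After move 1 (F): F=GGGG U=WWOO R=WRWR D=RRYY L=OYOY
After move 2 (F): F=GGGG U=WWYY R=OROR D=WWYY L=OROR
After move 3 (F): F=GGGG U=WWRR R=YRYR D=OOYY L=OWOW
After move 4 (U): U=RWRW F=YRGG R=BBYR B=OWBB L=GGOW
After move 5 (U): U=RRWW F=BBGG R=OWYR B=GGBB L=YROW
Query: D face = OOYY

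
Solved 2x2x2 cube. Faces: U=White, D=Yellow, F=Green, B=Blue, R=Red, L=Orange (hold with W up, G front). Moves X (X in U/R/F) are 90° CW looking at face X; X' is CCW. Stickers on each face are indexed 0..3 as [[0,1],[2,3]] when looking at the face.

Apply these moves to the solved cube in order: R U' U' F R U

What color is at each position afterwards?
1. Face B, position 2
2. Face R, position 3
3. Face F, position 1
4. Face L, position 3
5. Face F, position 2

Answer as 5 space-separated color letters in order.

Answer: W O G B Y

Derivation:
After move 1 (R): R=RRRR U=WGWG F=GYGY D=YBYB B=WBWB
After move 2 (U'): U=GGWW F=OOGY R=GYRR B=RRWB L=WBOO
After move 3 (U'): U=GWGW F=WBGY R=OORR B=GYWB L=RROO
After move 4 (F): F=GWYB U=GWOR R=GOWR D=ROYB L=RYOB
After move 5 (R): R=WGRO U=GWOB F=GOYB D=RWYG B=RYWB
After move 6 (U): U=OGBW F=WGYB R=RYRO B=RYWB L=GOOB
Query 1: B[2] = W
Query 2: R[3] = O
Query 3: F[1] = G
Query 4: L[3] = B
Query 5: F[2] = Y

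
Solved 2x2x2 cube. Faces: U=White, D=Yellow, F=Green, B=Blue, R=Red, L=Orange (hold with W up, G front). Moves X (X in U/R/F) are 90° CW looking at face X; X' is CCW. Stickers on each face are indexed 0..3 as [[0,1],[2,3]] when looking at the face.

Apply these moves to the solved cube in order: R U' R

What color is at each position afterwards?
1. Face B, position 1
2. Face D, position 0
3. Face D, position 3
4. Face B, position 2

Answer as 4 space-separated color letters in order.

Answer: R Y R G

Derivation:
After move 1 (R): R=RRRR U=WGWG F=GYGY D=YBYB B=WBWB
After move 2 (U'): U=GGWW F=OOGY R=GYRR B=RRWB L=WBOO
After move 3 (R): R=RGRY U=GOWY F=OBGB D=YWYR B=WRGB
Query 1: B[1] = R
Query 2: D[0] = Y
Query 3: D[3] = R
Query 4: B[2] = G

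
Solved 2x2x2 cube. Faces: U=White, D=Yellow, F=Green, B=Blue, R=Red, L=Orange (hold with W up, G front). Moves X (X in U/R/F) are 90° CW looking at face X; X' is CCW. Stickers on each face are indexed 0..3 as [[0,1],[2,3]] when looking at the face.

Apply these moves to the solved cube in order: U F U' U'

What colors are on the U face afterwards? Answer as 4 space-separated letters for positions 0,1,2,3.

After move 1 (U): U=WWWW F=RRGG R=BBRR B=OOBB L=GGOO
After move 2 (F): F=GRGR U=WWOG R=WBWR D=RBYY L=GYOY
After move 3 (U'): U=WGWO F=GYGR R=GRWR B=WBBB L=OOOY
After move 4 (U'): U=GOWW F=OOGR R=GYWR B=GRBB L=WBOY
Query: U face = GOWW

Answer: G O W W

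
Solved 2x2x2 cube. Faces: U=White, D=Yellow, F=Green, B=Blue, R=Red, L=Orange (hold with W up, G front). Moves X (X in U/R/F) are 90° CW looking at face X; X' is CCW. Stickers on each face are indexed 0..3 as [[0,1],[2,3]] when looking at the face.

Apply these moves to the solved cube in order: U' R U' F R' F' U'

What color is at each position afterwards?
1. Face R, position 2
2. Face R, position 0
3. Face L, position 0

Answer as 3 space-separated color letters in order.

After move 1 (U'): U=WWWW F=OOGG R=GGRR B=RRBB L=BBOO
After move 2 (R): R=RGRG U=WOWG F=OYGY D=YBYR B=WRWB
After move 3 (U'): U=OGWW F=BBGY R=OYRG B=RGWB L=WROO
After move 4 (F): F=GBYB U=OGOR R=WYWG D=ROYR L=WYOB
After move 5 (R'): R=YGWW U=OWOR F=GGYR D=RBYB B=RGOB
After move 6 (F'): F=GRGY U=OWYW R=BGRW D=YBYB L=WROO
After move 7 (U'): U=WWOY F=WRGY R=GRRW B=BGOB L=RGOO
Query 1: R[2] = R
Query 2: R[0] = G
Query 3: L[0] = R

Answer: R G R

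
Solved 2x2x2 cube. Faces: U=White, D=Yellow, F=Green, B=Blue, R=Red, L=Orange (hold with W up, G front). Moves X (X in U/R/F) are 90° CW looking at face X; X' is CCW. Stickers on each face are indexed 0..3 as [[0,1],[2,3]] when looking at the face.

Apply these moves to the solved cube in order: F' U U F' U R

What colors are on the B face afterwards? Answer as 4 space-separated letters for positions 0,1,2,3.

Answer: R W R B

Derivation:
After move 1 (F'): F=GGGG U=WWRR R=YRYR D=OOYY L=OWOW
After move 2 (U): U=RWRW F=YRGG R=BBYR B=OWBB L=GGOW
After move 3 (U): U=RRWW F=BBGG R=OWYR B=GGBB L=YROW
After move 4 (F'): F=BGBG U=RROY R=OWOR D=RWYY L=YWOW
After move 5 (U): U=ORYR F=OWBG R=GGOR B=YWBB L=BGOW
After move 6 (R): R=OGRG U=OWYG F=OWBY D=RBYY B=RWRB
Query: B face = RWRB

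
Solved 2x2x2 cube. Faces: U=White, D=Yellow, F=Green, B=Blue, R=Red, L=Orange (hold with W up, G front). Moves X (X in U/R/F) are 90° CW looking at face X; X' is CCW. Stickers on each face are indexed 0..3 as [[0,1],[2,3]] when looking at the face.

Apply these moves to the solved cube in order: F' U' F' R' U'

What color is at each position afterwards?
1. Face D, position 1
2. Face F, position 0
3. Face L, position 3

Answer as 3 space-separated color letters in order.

Answer: G B W

Derivation:
After move 1 (F'): F=GGGG U=WWRR R=YRYR D=OOYY L=OWOW
After move 2 (U'): U=WRWR F=OWGG R=GGYR B=YRBB L=BBOW
After move 3 (F'): F=WGOG U=WRGY R=OGOR D=BWYY L=BROW
After move 4 (R'): R=GROO U=WBGY F=WROY D=BGYG B=YRWB
After move 5 (U'): U=BYWG F=BROY R=WROO B=GRWB L=YROW
Query 1: D[1] = G
Query 2: F[0] = B
Query 3: L[3] = W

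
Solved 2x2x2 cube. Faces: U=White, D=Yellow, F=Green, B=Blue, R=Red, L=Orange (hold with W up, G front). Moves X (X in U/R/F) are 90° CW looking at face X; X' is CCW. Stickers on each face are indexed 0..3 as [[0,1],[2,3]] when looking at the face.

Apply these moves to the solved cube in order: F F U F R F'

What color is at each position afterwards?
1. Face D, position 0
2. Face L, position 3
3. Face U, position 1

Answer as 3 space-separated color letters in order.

Answer: W R O

Derivation:
After move 1 (F): F=GGGG U=WWOO R=WRWR D=RRYY L=OYOY
After move 2 (F): F=GGGG U=WWYY R=OROR D=WWYY L=OROR
After move 3 (U): U=YWYW F=ORGG R=BBOR B=ORBB L=GGOR
After move 4 (F): F=GOGR U=YWRG R=YBWR D=OBYY L=GWOW
After move 5 (R): R=WYRB U=YORR F=GBGY D=OBYO B=GRWB
After move 6 (F'): F=BYGG U=YOWR R=BYOB D=WWYO L=GROR
Query 1: D[0] = W
Query 2: L[3] = R
Query 3: U[1] = O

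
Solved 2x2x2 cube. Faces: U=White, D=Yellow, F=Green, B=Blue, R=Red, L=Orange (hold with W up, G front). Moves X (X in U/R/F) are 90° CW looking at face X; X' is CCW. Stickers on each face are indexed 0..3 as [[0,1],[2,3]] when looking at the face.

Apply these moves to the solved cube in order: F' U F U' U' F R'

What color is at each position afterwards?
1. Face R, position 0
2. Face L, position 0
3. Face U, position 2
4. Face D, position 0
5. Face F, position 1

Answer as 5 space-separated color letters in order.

After move 1 (F'): F=GGGG U=WWRR R=YRYR D=OOYY L=OWOW
After move 2 (U): U=RWRW F=YRGG R=BBYR B=OWBB L=GGOW
After move 3 (F): F=GYGR U=RWWG R=RBWR D=YBYY L=GOOO
After move 4 (U'): U=WGRW F=GOGR R=GYWR B=RBBB L=OWOO
After move 5 (U'): U=GWWR F=OWGR R=GOWR B=GYBB L=RBOO
After move 6 (F): F=GORW U=GWOB R=WORR D=WGYY L=RYOB
After move 7 (R'): R=ORWR U=GBOG F=GWRB D=WOYW B=YYGB
Query 1: R[0] = O
Query 2: L[0] = R
Query 3: U[2] = O
Query 4: D[0] = W
Query 5: F[1] = W

Answer: O R O W W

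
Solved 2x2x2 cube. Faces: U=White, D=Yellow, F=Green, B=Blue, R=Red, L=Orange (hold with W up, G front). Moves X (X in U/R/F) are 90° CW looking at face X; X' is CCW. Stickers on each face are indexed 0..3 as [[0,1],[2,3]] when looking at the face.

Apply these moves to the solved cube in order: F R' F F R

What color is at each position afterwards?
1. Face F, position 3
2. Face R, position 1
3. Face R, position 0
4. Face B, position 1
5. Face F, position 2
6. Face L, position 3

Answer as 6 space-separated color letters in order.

Answer: G Y Y B W R

Derivation:
After move 1 (F): F=GGGG U=WWOO R=WRWR D=RRYY L=OYOY
After move 2 (R'): R=RRWW U=WBOB F=GWGO D=RGYG B=YBRB
After move 3 (F): F=GGOW U=WBYY R=ORBW D=WRYG L=OROG
After move 4 (F): F=OGWG U=WBGR R=YRYW D=BOYG L=OWOR
After move 5 (R): R=YYWR U=WGGG F=OOWG D=BRYY B=RBBB
Query 1: F[3] = G
Query 2: R[1] = Y
Query 3: R[0] = Y
Query 4: B[1] = B
Query 5: F[2] = W
Query 6: L[3] = R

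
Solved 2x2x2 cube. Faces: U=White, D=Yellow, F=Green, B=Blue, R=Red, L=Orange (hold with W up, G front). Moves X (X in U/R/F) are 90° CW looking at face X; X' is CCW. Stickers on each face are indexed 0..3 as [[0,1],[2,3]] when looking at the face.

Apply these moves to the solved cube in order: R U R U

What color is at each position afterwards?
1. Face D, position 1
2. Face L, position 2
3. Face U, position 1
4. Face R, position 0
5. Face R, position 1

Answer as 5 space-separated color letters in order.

After move 1 (R): R=RRRR U=WGWG F=GYGY D=YBYB B=WBWB
After move 2 (U): U=WWGG F=RRGY R=WBRR B=OOWB L=GYOO
After move 3 (R): R=RWRB U=WRGY F=RBGB D=YWYO B=GOWB
After move 4 (U): U=GWYR F=RWGB R=GORB B=GYWB L=RBOO
Query 1: D[1] = W
Query 2: L[2] = O
Query 3: U[1] = W
Query 4: R[0] = G
Query 5: R[1] = O

Answer: W O W G O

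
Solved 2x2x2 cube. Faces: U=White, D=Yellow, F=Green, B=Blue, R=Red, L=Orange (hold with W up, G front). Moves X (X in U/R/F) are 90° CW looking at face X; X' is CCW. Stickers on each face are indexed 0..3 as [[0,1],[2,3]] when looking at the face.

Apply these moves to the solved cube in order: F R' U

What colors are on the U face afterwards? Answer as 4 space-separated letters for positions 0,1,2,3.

Answer: O W B B

Derivation:
After move 1 (F): F=GGGG U=WWOO R=WRWR D=RRYY L=OYOY
After move 2 (R'): R=RRWW U=WBOB F=GWGO D=RGYG B=YBRB
After move 3 (U): U=OWBB F=RRGO R=YBWW B=OYRB L=GWOY
Query: U face = OWBB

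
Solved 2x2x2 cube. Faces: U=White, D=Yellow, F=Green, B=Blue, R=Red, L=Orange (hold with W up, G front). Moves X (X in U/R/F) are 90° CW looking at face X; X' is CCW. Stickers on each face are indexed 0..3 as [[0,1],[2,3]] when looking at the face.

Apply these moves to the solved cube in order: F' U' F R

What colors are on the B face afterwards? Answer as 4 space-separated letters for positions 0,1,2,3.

After move 1 (F'): F=GGGG U=WWRR R=YRYR D=OOYY L=OWOW
After move 2 (U'): U=WRWR F=OWGG R=GGYR B=YRBB L=BBOW
After move 3 (F): F=GOGW U=WRWB R=WGRR D=YGYY L=BOOO
After move 4 (R): R=RWRG U=WOWW F=GGGY D=YBYY B=BRRB
Query: B face = BRRB

Answer: B R R B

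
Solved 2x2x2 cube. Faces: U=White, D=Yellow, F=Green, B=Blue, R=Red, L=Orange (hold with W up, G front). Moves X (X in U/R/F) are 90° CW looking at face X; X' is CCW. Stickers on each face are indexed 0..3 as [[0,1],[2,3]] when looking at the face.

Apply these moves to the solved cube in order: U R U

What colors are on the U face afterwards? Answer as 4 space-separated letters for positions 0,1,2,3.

After move 1 (U): U=WWWW F=RRGG R=BBRR B=OOBB L=GGOO
After move 2 (R): R=RBRB U=WRWG F=RYGY D=YBYO B=WOWB
After move 3 (U): U=WWGR F=RBGY R=WORB B=GGWB L=RYOO
Query: U face = WWGR

Answer: W W G R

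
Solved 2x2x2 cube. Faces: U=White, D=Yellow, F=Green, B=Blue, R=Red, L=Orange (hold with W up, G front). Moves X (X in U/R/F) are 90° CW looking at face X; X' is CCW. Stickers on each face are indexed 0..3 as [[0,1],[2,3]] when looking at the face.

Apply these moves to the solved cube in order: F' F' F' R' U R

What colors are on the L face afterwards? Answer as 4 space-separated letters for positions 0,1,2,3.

After move 1 (F'): F=GGGG U=WWRR R=YRYR D=OOYY L=OWOW
After move 2 (F'): F=GGGG U=WWYY R=OROR D=WWYY L=OROR
After move 3 (F'): F=GGGG U=WWOO R=WRWR D=RRYY L=OYOY
After move 4 (R'): R=RRWW U=WBOB F=GWGO D=RGYG B=YBRB
After move 5 (U): U=OWBB F=RRGO R=YBWW B=OYRB L=GWOY
After move 6 (R): R=WYWB U=ORBO F=RGGG D=RRYO B=BYWB
Query: L face = GWOY

Answer: G W O Y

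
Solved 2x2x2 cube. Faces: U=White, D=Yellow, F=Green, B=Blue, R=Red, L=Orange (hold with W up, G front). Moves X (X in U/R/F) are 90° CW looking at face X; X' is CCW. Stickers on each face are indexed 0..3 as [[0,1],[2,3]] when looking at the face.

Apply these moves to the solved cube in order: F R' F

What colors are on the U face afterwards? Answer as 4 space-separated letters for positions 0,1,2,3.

Answer: W B Y Y

Derivation:
After move 1 (F): F=GGGG U=WWOO R=WRWR D=RRYY L=OYOY
After move 2 (R'): R=RRWW U=WBOB F=GWGO D=RGYG B=YBRB
After move 3 (F): F=GGOW U=WBYY R=ORBW D=WRYG L=OROG
Query: U face = WBYY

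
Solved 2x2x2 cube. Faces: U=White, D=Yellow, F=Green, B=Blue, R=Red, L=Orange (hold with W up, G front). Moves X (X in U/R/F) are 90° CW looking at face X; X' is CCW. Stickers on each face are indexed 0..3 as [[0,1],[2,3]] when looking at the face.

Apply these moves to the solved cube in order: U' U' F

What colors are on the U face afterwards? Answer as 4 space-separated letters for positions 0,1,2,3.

Answer: W W O R

Derivation:
After move 1 (U'): U=WWWW F=OOGG R=GGRR B=RRBB L=BBOO
After move 2 (U'): U=WWWW F=BBGG R=OORR B=GGBB L=RROO
After move 3 (F): F=GBGB U=WWOR R=WOWR D=ROYY L=RYOY
Query: U face = WWOR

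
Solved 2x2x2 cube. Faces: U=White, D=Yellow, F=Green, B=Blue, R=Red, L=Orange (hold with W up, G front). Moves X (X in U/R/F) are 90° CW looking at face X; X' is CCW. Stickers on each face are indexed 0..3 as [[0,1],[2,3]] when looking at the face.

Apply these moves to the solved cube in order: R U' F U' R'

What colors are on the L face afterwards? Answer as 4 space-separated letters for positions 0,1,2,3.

Answer: R R O B

Derivation:
After move 1 (R): R=RRRR U=WGWG F=GYGY D=YBYB B=WBWB
After move 2 (U'): U=GGWW F=OOGY R=GYRR B=RRWB L=WBOO
After move 3 (F): F=GOYO U=GGOB R=WYWR D=RGYB L=WYOB
After move 4 (U'): U=GBGO F=WYYO R=GOWR B=WYWB L=RROB
After move 5 (R'): R=ORGW U=GWGW F=WBYO D=RYYO B=BYGB
Query: L face = RROB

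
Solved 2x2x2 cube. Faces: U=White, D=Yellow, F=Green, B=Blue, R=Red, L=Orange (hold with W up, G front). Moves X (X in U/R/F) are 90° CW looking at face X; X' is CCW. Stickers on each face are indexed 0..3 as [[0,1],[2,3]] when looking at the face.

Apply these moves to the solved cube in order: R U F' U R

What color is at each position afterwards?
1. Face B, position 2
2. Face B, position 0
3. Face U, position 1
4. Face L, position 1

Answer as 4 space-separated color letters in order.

Answer: W W B Y

Derivation:
After move 1 (R): R=RRRR U=WGWG F=GYGY D=YBYB B=WBWB
After move 2 (U): U=WWGG F=RRGY R=WBRR B=OOWB L=GYOO
After move 3 (F'): F=RYRG U=WWWR R=BBYR D=YOYB L=GGOG
After move 4 (U): U=WWRW F=BBRG R=OOYR B=GGWB L=RYOG
After move 5 (R): R=YORO U=WBRG F=BORB D=YWYG B=WGWB
Query 1: B[2] = W
Query 2: B[0] = W
Query 3: U[1] = B
Query 4: L[1] = Y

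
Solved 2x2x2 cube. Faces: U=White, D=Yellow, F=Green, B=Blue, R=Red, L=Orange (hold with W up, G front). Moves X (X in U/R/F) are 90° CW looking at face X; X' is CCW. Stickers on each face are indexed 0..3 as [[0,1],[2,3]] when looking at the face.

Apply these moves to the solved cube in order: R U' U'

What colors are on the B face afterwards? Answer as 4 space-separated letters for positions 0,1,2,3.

After move 1 (R): R=RRRR U=WGWG F=GYGY D=YBYB B=WBWB
After move 2 (U'): U=GGWW F=OOGY R=GYRR B=RRWB L=WBOO
After move 3 (U'): U=GWGW F=WBGY R=OORR B=GYWB L=RROO
Query: B face = GYWB

Answer: G Y W B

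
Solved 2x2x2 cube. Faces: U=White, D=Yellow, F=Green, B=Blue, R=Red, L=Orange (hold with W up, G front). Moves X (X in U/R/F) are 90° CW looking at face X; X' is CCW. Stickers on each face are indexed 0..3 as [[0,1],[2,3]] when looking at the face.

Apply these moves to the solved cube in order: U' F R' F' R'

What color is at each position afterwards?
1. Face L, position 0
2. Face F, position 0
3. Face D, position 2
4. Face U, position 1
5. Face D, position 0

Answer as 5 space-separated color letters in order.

After move 1 (U'): U=WWWW F=OOGG R=GGRR B=RRBB L=BBOO
After move 2 (F): F=GOGO U=WWOB R=WGWR D=RGYY L=BYOY
After move 3 (R'): R=GRWW U=WBOR F=GWGB D=ROYO B=YRGB
After move 4 (F'): F=WBGG U=WBGW R=ORRW D=YYYO L=BROO
After move 5 (R'): R=RWOR U=WGGY F=WBGW D=YBYG B=ORYB
Query 1: L[0] = B
Query 2: F[0] = W
Query 3: D[2] = Y
Query 4: U[1] = G
Query 5: D[0] = Y

Answer: B W Y G Y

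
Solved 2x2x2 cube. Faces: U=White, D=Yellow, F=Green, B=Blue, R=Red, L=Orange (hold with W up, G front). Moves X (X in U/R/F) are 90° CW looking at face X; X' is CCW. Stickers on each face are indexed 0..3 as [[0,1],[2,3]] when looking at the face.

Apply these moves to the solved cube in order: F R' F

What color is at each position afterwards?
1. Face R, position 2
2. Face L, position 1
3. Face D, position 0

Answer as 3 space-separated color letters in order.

After move 1 (F): F=GGGG U=WWOO R=WRWR D=RRYY L=OYOY
After move 2 (R'): R=RRWW U=WBOB F=GWGO D=RGYG B=YBRB
After move 3 (F): F=GGOW U=WBYY R=ORBW D=WRYG L=OROG
Query 1: R[2] = B
Query 2: L[1] = R
Query 3: D[0] = W

Answer: B R W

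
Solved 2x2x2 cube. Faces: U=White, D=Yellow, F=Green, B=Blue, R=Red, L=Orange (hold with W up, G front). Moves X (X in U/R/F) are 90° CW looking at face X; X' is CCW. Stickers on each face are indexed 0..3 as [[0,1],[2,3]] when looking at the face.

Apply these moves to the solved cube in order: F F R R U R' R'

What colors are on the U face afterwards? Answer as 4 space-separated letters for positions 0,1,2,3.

After move 1 (F): F=GGGG U=WWOO R=WRWR D=RRYY L=OYOY
After move 2 (F): F=GGGG U=WWYY R=OROR D=WWYY L=OROR
After move 3 (R): R=OORR U=WGYG F=GWGY D=WBYB B=YBWB
After move 4 (R): R=RORO U=WWYY F=GBGB D=WWYY B=GBGB
After move 5 (U): U=YWYW F=ROGB R=GBRO B=ORGB L=GBOR
After move 6 (R'): R=BOGR U=YGYO F=RWGW D=WOYB B=YRWB
After move 7 (R'): R=ORBG U=YWYY F=RGGO D=WWYW B=BROB
Query: U face = YWYY

Answer: Y W Y Y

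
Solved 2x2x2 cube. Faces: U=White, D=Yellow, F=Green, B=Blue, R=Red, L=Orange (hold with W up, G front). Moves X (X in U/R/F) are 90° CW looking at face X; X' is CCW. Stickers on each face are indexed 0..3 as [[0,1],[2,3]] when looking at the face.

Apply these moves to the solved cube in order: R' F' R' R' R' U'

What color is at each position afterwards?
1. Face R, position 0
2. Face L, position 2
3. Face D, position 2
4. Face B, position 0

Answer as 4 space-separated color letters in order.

Answer: W O Y Y

Derivation:
After move 1 (R'): R=RRRR U=WBWB F=GWGW D=YGYG B=YBYB
After move 2 (F'): F=WWGG U=WBRR R=GRYR D=OOYG L=OBOW
After move 3 (R'): R=RRGY U=WYRY F=WBGR D=OWYG B=GBOB
After move 4 (R'): R=RYRG U=WORG F=WYGY D=OBYR B=GBWB
After move 5 (R'): R=YGRR U=WWRG F=WOGG D=OYYY B=RBBB
After move 6 (U'): U=WGWR F=OBGG R=WORR B=YGBB L=RBOW
Query 1: R[0] = W
Query 2: L[2] = O
Query 3: D[2] = Y
Query 4: B[0] = Y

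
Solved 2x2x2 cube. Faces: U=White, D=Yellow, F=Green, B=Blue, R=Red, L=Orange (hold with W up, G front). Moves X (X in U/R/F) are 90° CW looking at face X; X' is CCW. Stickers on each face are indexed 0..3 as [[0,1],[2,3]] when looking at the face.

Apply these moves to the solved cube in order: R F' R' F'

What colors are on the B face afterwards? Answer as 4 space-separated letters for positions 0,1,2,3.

Answer: B B O B

Derivation:
After move 1 (R): R=RRRR U=WGWG F=GYGY D=YBYB B=WBWB
After move 2 (F'): F=YYGG U=WGRR R=BRYR D=OOYB L=OGOW
After move 3 (R'): R=RRBY U=WWRW F=YGGR D=OYYG B=BBOB
After move 4 (F'): F=GRYG U=WWRB R=YROY D=GWYG L=OWOR
Query: B face = BBOB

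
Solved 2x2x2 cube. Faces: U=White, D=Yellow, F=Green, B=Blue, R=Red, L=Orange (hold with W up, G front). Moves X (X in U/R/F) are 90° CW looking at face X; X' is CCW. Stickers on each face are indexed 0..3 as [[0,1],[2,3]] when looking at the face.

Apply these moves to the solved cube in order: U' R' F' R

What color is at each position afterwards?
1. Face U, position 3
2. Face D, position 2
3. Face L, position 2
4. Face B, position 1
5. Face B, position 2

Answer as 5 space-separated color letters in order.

After move 1 (U'): U=WWWW F=OOGG R=GGRR B=RRBB L=BBOO
After move 2 (R'): R=GRGR U=WBWR F=OWGW D=YOYG B=YRYB
After move 3 (F'): F=WWOG U=WBGG R=ORYR D=BOYG L=BROW
After move 4 (R): R=YORR U=WWGG F=WOOG D=BYYY B=GRBB
Query 1: U[3] = G
Query 2: D[2] = Y
Query 3: L[2] = O
Query 4: B[1] = R
Query 5: B[2] = B

Answer: G Y O R B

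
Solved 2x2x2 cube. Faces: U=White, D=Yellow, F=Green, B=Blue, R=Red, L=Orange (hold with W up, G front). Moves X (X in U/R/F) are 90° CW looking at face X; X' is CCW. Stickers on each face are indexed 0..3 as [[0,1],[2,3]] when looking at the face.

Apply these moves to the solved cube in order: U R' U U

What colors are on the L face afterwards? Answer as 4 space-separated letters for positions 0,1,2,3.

After move 1 (U): U=WWWW F=RRGG R=BBRR B=OOBB L=GGOO
After move 2 (R'): R=BRBR U=WBWO F=RWGW D=YRYG B=YOYB
After move 3 (U): U=WWOB F=BRGW R=YOBR B=GGYB L=RWOO
After move 4 (U): U=OWBW F=YOGW R=GGBR B=RWYB L=BROO
Query: L face = BROO

Answer: B R O O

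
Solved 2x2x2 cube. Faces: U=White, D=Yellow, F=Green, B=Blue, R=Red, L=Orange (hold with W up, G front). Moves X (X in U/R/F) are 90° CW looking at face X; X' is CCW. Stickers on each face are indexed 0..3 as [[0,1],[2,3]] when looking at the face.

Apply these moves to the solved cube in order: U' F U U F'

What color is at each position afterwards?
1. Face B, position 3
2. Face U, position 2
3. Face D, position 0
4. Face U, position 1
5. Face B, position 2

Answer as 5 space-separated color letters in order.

After move 1 (U'): U=WWWW F=OOGG R=GGRR B=RRBB L=BBOO
After move 2 (F): F=GOGO U=WWOB R=WGWR D=RGYY L=BYOY
After move 3 (U): U=OWBW F=WGGO R=RRWR B=BYBB L=GOOY
After move 4 (U): U=BOWW F=RRGO R=BYWR B=GOBB L=WGOY
After move 5 (F'): F=RORG U=BOBW R=GYRR D=GYYY L=WWOW
Query 1: B[3] = B
Query 2: U[2] = B
Query 3: D[0] = G
Query 4: U[1] = O
Query 5: B[2] = B

Answer: B B G O B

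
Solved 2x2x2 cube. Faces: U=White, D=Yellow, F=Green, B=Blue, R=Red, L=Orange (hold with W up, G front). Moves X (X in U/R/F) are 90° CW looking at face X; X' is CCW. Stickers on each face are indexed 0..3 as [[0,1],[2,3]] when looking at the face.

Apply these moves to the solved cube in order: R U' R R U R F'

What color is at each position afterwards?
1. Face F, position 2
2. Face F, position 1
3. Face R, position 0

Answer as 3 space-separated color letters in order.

After move 1 (R): R=RRRR U=WGWG F=GYGY D=YBYB B=WBWB
After move 2 (U'): U=GGWW F=OOGY R=GYRR B=RRWB L=WBOO
After move 3 (R): R=RGRY U=GOWY F=OBGB D=YWYR B=WRGB
After move 4 (R): R=RRYG U=GBWB F=OWGR D=YGYW B=YROB
After move 5 (U): U=WGBB F=RRGR R=YRYG B=WBOB L=OWOO
After move 6 (R): R=YYGR U=WRBR F=RGGW D=YOYW B=BBGB
After move 7 (F'): F=GWRG U=WRYG R=OYYR D=WOYW L=OROB
Query 1: F[2] = R
Query 2: F[1] = W
Query 3: R[0] = O

Answer: R W O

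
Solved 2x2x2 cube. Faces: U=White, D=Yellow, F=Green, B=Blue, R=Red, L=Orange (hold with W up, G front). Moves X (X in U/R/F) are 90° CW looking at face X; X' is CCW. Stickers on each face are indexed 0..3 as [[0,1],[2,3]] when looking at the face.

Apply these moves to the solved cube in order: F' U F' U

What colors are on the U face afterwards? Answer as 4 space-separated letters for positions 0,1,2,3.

Answer: B R Y W

Derivation:
After move 1 (F'): F=GGGG U=WWRR R=YRYR D=OOYY L=OWOW
After move 2 (U): U=RWRW F=YRGG R=BBYR B=OWBB L=GGOW
After move 3 (F'): F=RGYG U=RWBY R=OBOR D=GWYY L=GWOR
After move 4 (U): U=BRYW F=OBYG R=OWOR B=GWBB L=RGOR
Query: U face = BRYW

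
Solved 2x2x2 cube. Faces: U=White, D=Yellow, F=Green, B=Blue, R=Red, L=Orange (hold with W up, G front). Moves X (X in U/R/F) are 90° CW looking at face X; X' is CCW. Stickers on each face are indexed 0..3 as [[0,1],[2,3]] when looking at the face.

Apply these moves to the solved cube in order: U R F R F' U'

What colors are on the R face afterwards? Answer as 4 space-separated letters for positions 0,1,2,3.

After move 1 (U): U=WWWW F=RRGG R=BBRR B=OOBB L=GGOO
After move 2 (R): R=RBRB U=WRWG F=RYGY D=YBYO B=WOWB
After move 3 (F): F=GRYY U=WROG R=WBGB D=RRYO L=GYOB
After move 4 (R): R=GWBB U=WROY F=GRYO D=RWYW B=GORB
After move 5 (F'): F=ROGY U=WRGB R=WWRB D=YBYW L=GYOO
After move 6 (U'): U=RBWG F=GYGY R=RORB B=WWRB L=GOOO
Query: R face = RORB

Answer: R O R B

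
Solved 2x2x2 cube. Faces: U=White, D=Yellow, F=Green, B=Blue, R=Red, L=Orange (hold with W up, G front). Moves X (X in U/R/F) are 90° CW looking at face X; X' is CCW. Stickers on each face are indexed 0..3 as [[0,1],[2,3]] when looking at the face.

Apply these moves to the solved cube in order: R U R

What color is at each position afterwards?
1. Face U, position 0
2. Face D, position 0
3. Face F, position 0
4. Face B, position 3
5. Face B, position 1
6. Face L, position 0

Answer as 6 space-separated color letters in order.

Answer: W Y R B O G

Derivation:
After move 1 (R): R=RRRR U=WGWG F=GYGY D=YBYB B=WBWB
After move 2 (U): U=WWGG F=RRGY R=WBRR B=OOWB L=GYOO
After move 3 (R): R=RWRB U=WRGY F=RBGB D=YWYO B=GOWB
Query 1: U[0] = W
Query 2: D[0] = Y
Query 3: F[0] = R
Query 4: B[3] = B
Query 5: B[1] = O
Query 6: L[0] = G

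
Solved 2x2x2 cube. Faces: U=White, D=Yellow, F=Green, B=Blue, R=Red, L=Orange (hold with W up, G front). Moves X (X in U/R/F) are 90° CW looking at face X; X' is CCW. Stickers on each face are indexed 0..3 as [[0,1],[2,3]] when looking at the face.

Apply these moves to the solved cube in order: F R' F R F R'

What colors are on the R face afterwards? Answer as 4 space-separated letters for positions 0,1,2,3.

After move 1 (F): F=GGGG U=WWOO R=WRWR D=RRYY L=OYOY
After move 2 (R'): R=RRWW U=WBOB F=GWGO D=RGYG B=YBRB
After move 3 (F): F=GGOW U=WBYY R=ORBW D=WRYG L=OROG
After move 4 (R): R=BOWR U=WGYW F=GROG D=WRYY B=YBBB
After move 5 (F): F=OGGR U=WGGR R=YOWR D=WBYY L=OWOR
After move 6 (R'): R=ORYW U=WBGY F=OGGR D=WGYR B=YBBB
Query: R face = ORYW

Answer: O R Y W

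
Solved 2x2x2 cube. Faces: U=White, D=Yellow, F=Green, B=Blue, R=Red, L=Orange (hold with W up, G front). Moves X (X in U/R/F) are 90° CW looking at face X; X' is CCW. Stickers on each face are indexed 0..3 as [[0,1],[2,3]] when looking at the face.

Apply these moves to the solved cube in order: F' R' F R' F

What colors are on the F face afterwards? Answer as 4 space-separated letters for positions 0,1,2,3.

Answer: R G W B

Derivation:
After move 1 (F'): F=GGGG U=WWRR R=YRYR D=OOYY L=OWOW
After move 2 (R'): R=RRYY U=WBRB F=GWGR D=OGYG B=YBOB
After move 3 (F): F=GGRW U=WBWW R=RRBY D=YRYG L=OOOG
After move 4 (R'): R=RYRB U=WOWY F=GBRW D=YGYW B=GBRB
After move 5 (F): F=RGWB U=WOGO R=WYYB D=RRYW L=OYOG
Query: F face = RGWB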